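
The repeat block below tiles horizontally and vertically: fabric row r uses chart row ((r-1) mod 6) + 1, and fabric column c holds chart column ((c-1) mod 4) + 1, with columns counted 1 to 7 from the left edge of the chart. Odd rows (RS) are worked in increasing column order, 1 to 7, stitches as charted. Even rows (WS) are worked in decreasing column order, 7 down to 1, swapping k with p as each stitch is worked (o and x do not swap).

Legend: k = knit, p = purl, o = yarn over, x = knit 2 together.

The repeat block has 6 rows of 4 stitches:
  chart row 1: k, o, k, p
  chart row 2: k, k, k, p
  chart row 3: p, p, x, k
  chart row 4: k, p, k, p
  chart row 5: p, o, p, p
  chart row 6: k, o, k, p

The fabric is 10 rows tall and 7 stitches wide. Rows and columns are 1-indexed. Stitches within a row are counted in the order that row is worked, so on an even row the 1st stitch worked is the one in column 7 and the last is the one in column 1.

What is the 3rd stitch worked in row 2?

Result:
p

Derivation:
Row 2 uses chart row ((2-1) mod 6)+1 = 2. Row 2 is even, so WS.
Chart row 2 tiled across columns 1-7: k k k p k k k
WS row: flip the tiled sequence (start at column 7) and apply k<->p; o and x stay.
Row 2 as worked: p p p k p p p
The 3rd stitch worked is p.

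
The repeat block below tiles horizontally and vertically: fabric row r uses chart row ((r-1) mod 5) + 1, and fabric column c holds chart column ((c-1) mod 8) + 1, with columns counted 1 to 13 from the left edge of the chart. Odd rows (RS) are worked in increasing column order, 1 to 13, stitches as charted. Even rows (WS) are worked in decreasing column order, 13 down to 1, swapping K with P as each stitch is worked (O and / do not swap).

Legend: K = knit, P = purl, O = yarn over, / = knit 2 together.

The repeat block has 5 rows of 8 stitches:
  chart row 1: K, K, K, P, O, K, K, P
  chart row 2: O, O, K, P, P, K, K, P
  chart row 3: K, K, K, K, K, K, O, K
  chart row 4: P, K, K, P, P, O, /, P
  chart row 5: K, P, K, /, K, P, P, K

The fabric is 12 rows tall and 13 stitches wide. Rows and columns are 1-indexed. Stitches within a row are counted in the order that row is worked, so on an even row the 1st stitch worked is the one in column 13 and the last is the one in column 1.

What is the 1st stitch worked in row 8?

Result:
P

Derivation:
Row 8 uses chart row ((8-1) mod 5)+1 = 3. Row 8 is even, so WS.
Chart row 3 tiled across columns 1-13: K K K K K K O K K K K K K
Wrong side: read the tiled row from column 13 down to 1 and exchange K with P (leave O, /).
Row 8 as worked: P P P P P P O P P P P P P
The 1st stitch worked is P.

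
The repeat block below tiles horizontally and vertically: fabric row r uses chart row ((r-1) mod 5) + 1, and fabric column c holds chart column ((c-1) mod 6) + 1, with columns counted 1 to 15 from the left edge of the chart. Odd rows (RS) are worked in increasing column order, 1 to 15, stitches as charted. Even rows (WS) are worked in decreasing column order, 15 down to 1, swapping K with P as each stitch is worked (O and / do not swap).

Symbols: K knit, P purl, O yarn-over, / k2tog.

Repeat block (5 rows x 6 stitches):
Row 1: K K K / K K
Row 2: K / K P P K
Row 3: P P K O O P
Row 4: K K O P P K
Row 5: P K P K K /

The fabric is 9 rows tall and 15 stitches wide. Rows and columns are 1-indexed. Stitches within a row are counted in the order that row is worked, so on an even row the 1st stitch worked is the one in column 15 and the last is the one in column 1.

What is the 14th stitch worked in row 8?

Row 8: (8-1) mod 5 = 2, so use chart row 3. Even row -> WS.
Chart row 3 tiled across columns 1-15: P P K O O P P P K O O P P P K
WS: work from column 15 back to column 1 (reverse the tiled row), swapping K<->P (O and / unchanged).
Row 8 as worked: P K K K O O P K K K O O P K K
Stitch 14 in working order -> K

== STITCH ==
K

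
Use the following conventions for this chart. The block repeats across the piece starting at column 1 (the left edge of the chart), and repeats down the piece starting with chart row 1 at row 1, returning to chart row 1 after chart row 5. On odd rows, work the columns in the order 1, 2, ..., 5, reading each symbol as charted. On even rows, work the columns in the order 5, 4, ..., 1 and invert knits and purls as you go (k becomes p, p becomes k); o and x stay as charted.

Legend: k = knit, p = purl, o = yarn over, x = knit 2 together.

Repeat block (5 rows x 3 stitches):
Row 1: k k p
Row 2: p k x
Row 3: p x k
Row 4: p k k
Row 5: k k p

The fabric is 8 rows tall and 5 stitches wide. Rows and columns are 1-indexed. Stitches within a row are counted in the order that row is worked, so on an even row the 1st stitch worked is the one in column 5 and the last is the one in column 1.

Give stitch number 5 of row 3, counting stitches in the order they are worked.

== STITCH ==
x

Derivation:
For row 3: chart row = ((3-1) mod 5) + 1 = 3; this is a RS (odd) row.
Chart row 3 tiled across columns 1-5: p x k p x
RS row: no reversal, no swap; stitch n worked = column n.
Stitch 5 in working order -> x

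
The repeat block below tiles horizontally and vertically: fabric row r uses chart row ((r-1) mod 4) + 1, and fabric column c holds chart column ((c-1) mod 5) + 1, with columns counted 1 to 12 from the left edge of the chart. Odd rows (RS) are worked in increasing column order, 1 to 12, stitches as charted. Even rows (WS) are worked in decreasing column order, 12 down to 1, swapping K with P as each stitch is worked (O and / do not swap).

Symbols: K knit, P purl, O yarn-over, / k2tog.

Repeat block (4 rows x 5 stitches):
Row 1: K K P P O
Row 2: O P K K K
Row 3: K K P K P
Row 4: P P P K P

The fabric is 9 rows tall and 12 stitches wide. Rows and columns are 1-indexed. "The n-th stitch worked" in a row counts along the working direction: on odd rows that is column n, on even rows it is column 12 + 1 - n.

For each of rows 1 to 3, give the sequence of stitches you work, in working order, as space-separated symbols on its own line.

Row 1: chart row 1, RS - tile across columns 1-12 and work as-is.
Row 2: chart row 2, WS - tiled (columns 1-12): O P K K K O P K K K O P; work from column 12 back to 1 with K<->P swapped.
Row 3: chart row 3, RS - tile across columns 1-12 and work as-is.

Rows as worked:
K K P P O K K P P O K K
K O P P P K O P P P K O
K K P K P K K P K P K K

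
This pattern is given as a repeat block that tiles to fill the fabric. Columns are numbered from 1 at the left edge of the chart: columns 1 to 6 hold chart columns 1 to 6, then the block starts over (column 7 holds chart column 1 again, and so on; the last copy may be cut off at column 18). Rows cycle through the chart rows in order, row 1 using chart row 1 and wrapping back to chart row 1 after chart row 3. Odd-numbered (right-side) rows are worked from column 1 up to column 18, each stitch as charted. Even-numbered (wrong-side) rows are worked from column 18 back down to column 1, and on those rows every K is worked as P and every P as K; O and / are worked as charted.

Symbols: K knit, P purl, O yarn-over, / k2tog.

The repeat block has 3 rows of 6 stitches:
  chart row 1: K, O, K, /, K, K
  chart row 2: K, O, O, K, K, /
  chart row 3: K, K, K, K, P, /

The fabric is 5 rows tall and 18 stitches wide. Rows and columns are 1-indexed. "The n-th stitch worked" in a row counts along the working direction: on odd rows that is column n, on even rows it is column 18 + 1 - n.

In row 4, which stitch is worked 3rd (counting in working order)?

Row 4 uses chart row ((4-1) mod 3)+1 = 1. Row 4 is even, so WS.
Chart row 1 tiled across columns 1-18: K O K / K K K O K / K K K O K / K K
Wrong side: read the tiled row from column 18 down to 1 and exchange K with P (leave O, /).
Row 4 as worked: P P / P O P P P / P O P P P / P O P
The 3rd stitch worked is /.

Result:
/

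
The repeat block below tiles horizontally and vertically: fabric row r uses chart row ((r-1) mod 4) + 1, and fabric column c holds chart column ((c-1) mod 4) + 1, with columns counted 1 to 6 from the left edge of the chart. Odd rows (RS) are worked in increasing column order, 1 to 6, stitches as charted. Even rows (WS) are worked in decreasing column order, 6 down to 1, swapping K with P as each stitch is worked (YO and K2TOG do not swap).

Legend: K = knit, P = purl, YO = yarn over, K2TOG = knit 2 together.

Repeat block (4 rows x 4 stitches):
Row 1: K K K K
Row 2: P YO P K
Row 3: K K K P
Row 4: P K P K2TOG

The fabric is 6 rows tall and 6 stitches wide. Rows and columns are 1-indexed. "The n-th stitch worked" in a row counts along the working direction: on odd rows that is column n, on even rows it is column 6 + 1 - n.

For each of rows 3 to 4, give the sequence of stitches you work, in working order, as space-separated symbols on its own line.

Row 3: chart row 3, RS - tile across columns 1-6 and work as-is.
Row 4: chart row 4, WS - tiled (columns 1-6): P K P K2TOG P K; work from column 6 back to 1 with K<->P swapped.

Rows as worked:
K K K P K K
P K K2TOG K P K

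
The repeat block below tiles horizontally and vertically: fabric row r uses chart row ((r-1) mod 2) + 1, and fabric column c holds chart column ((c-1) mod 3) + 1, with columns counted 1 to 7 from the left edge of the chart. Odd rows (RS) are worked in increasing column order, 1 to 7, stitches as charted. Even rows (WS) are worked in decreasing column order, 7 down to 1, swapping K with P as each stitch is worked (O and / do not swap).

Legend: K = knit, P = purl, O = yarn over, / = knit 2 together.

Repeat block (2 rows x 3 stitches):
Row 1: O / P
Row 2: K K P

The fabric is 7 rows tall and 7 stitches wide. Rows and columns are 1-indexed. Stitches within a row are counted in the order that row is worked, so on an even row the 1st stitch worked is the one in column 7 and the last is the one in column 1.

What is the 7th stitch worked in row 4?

Row 4: (4-1) mod 2 = 1, so use chart row 2. Even row -> WS.
Chart row 2 tiled across columns 1-7: K K P K K P K
WS: work from column 7 back to column 1 (reverse the tiled row), swapping K<->P (O and / unchanged).
Row 4 as worked: P K P P K P P
The 7th stitch worked is P.

Stitch:
P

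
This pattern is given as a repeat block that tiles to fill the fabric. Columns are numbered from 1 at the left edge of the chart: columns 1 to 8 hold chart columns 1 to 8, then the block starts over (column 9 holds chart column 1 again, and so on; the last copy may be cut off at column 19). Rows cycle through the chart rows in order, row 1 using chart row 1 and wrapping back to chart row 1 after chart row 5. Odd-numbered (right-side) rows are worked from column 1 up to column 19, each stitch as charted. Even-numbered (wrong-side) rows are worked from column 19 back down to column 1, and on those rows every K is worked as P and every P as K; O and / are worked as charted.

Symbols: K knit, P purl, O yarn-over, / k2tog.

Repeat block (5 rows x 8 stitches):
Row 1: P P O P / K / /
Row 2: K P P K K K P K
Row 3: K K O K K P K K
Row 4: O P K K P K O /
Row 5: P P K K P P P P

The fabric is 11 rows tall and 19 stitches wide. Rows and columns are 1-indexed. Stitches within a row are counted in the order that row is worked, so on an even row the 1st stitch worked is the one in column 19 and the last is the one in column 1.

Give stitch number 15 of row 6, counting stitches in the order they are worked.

== STITCH ==
/

Derivation:
Row 6: (6-1) mod 5 = 0, so use chart row 1. Even row -> WS.
Chart row 1 tiled across columns 1-19: P P O P / K / / P P O P / K / / P P O
Wrong side: read the tiled row from column 19 down to 1 and exchange K with P (leave O, /).
Row 6 as worked: O K K / / P / K O K K / / P / K O K K
Counting 15 along the worked row gives /.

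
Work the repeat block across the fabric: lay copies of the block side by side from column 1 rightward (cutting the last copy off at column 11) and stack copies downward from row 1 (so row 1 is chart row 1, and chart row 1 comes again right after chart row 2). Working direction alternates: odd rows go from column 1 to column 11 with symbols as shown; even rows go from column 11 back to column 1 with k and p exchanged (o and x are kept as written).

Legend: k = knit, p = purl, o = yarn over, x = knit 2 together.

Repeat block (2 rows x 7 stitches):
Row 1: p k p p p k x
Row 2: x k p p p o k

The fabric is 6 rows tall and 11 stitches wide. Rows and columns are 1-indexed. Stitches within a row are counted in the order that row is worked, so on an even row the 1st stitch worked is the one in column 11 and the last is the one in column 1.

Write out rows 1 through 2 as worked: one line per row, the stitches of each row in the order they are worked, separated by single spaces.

Rows as worked:
p k p p p k x p k p p
k k p x p o k k k p x

Derivation:
Row 1: chart row 1, RS - tile across columns 1-11 and work as-is.
Row 2: chart row 2, WS - tiled (columns 1-11): x k p p p o k x k p p; work from column 11 back to 1 with k<->p swapped.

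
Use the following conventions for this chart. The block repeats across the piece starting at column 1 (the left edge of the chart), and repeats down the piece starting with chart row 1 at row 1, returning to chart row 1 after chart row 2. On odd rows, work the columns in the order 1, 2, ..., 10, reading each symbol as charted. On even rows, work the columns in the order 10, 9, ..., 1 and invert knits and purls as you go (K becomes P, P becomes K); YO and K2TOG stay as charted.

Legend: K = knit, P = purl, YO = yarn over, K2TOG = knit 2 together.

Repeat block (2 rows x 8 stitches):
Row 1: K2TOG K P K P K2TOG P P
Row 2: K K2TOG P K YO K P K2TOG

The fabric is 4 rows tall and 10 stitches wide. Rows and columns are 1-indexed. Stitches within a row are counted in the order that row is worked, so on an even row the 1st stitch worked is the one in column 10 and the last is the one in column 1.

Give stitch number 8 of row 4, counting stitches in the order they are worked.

For row 4: chart row = ((4-1) mod 2) + 1 = 2; this is a WS (even) row.
Chart row 2 tiled across columns 1-10: K K2TOG P K YO K P K2TOG K K2TOG
Wrong side: read the tiled row from column 10 down to 1 and exchange K with P (leave YO, K2TOG).
Row 4 as worked: K2TOG P K2TOG K P YO P K K2TOG P
Counting 8 along the worked row gives K.

Result:
K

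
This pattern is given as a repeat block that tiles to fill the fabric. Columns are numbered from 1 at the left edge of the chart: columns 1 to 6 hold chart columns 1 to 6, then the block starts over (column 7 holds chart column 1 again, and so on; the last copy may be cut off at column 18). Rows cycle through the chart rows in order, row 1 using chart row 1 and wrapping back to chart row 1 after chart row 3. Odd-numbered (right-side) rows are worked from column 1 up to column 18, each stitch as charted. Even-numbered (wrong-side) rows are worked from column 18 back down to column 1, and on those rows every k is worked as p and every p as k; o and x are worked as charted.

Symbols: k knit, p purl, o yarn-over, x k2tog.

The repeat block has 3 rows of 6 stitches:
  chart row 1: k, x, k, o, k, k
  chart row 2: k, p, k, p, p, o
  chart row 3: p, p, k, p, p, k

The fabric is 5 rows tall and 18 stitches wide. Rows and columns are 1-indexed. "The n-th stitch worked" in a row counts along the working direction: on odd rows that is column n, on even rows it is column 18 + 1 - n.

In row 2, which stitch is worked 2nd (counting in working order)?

Result:
k

Derivation:
Row 2: (2-1) mod 3 = 1, so use chart row 2. Even row -> WS.
Chart row 2 tiled across columns 1-18: k p k p p o k p k p p o k p k p p o
Wrong side: read the tiled row from column 18 down to 1 and exchange k with p (leave o, x).
Row 2 as worked: o k k p k p o k k p k p o k k p k p
Counting 2 along the worked row gives k.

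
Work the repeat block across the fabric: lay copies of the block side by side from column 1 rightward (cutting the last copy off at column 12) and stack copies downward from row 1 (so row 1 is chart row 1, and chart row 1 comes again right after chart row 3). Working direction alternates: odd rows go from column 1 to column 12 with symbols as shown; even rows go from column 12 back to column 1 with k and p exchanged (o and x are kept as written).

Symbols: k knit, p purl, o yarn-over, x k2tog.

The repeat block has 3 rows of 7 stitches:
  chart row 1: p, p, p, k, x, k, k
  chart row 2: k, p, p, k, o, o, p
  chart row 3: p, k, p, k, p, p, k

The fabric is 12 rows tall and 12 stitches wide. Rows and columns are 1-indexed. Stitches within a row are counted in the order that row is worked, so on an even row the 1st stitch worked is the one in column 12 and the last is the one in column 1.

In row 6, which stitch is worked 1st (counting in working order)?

== STITCH ==
k

Derivation:
Row 6 uses chart row ((6-1) mod 3)+1 = 3. Row 6 is even, so WS.
Chart row 3 tiled across columns 1-12: p k p k p p k p k p k p
WS: work from column 12 back to column 1 (reverse the tiled row), swapping k<->p (o and x unchanged).
Row 6 as worked: k p k p k p k k p k p k
The 1st stitch worked is k.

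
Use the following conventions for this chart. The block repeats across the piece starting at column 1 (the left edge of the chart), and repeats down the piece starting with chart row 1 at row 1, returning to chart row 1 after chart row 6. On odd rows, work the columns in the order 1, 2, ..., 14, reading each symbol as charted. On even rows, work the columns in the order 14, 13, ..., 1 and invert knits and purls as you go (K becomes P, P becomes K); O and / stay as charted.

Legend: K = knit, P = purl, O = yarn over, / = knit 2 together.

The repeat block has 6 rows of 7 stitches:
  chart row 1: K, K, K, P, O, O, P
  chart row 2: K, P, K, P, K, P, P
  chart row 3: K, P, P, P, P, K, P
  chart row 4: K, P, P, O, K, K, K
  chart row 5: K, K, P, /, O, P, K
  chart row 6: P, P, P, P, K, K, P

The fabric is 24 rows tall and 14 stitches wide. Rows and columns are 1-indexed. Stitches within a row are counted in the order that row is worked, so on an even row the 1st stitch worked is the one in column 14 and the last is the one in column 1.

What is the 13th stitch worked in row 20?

== STITCH ==
K

Derivation:
Row 20: (20-1) mod 6 = 1, so use chart row 2. Even row -> WS.
Chart row 2 tiled across columns 1-14: K P K P K P P K P K P K P P
WS row: flip the tiled sequence (start at column 14) and apply K<->P; O and / stay.
Row 20 as worked: K K P K P K P K K P K P K P
Stitch 13 in working order -> K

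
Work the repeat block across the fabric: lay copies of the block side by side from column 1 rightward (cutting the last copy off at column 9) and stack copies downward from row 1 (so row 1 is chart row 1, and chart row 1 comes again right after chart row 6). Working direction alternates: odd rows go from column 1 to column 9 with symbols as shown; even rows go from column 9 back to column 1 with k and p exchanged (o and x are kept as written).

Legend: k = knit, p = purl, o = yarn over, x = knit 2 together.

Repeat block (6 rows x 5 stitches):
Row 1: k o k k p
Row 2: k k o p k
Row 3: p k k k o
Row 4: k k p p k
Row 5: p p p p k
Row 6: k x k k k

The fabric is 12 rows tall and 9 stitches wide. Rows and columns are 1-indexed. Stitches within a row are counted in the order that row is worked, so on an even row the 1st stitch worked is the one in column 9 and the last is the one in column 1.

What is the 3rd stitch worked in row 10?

Row 10 uses chart row ((10-1) mod 6)+1 = 4. Row 10 is even, so WS.
Chart row 4 tiled across columns 1-9: k k p p k k k p p
WS row: flip the tiled sequence (start at column 9) and apply k<->p; o and x stay.
Row 10 as worked: k k p p p k k p p
Counting 3 along the worked row gives p.

Result:
p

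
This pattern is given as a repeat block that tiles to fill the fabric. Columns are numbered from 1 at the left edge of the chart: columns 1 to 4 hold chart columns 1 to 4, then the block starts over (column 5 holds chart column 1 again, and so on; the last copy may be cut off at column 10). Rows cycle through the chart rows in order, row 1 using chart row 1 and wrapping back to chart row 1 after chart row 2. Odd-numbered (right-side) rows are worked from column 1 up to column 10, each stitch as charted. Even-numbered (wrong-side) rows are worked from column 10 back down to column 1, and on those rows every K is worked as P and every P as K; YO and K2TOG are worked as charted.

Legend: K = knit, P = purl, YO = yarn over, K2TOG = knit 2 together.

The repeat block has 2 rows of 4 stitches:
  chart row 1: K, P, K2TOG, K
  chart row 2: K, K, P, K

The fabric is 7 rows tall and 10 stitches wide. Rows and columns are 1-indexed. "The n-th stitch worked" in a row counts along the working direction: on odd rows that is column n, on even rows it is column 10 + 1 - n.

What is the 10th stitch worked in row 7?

Row 7 uses chart row ((7-1) mod 2)+1 = 1. Row 7 is odd, so RS.
Chart row 1 tiled across columns 1-10: K P K2TOG K K P K2TOG K K P
RS row: no reversal, no swap; stitch n worked = column n.
Stitch 10 in working order -> P

Stitch:
P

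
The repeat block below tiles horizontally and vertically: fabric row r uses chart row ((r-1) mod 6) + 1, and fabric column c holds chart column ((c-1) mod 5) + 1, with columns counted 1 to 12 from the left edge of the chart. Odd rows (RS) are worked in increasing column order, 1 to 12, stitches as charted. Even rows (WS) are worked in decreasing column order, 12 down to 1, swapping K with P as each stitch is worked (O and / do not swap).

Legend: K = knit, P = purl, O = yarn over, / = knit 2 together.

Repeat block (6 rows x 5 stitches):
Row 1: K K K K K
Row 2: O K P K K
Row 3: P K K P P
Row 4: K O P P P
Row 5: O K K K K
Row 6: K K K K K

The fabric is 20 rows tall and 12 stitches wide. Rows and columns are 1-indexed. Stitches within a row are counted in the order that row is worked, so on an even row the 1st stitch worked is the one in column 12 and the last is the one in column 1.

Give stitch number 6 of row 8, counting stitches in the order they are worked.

Stitch:
P

Derivation:
Row 8: (8-1) mod 6 = 1, so use chart row 2. Even row -> WS.
Chart row 2 tiled across columns 1-12: O K P K K O K P K K O K
WS: work from column 12 back to column 1 (reverse the tiled row), swapping K<->P (O and / unchanged).
Row 8 as worked: P O P P K P O P P K P O
Stitch 6 in working order -> P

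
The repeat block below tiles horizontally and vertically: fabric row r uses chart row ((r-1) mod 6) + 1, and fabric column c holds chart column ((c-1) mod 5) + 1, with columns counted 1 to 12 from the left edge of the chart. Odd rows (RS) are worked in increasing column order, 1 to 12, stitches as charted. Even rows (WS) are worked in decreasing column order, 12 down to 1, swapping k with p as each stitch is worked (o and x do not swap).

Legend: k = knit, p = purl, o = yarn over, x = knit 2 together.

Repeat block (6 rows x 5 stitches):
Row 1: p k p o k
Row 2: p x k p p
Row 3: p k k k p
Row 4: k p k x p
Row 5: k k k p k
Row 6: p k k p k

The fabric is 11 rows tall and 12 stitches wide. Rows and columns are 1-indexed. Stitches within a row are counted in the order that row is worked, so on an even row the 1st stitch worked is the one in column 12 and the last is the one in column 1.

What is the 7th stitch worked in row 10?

Row 10 uses chart row ((10-1) mod 6)+1 = 4. Row 10 is even, so WS.
Chart row 4 tiled across columns 1-12: k p k x p k p k x p k p
WS row: flip the tiled sequence (start at column 12) and apply k<->p; o and x stay.
Row 10 as worked: k p k x p k p k x p k p
Counting 7 along the worked row gives p.

Result:
p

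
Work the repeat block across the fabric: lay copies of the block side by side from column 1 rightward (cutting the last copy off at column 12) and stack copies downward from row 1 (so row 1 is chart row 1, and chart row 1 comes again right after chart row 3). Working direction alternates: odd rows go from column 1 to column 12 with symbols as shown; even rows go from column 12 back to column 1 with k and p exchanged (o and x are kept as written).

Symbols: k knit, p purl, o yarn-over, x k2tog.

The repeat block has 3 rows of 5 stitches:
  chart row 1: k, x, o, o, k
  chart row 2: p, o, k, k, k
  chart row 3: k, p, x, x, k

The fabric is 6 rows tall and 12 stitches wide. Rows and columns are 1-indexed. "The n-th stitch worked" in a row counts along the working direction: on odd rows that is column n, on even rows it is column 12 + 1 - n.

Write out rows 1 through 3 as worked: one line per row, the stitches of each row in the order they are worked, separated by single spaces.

Result:
k x o o k k x o o k k x
o k p p p o k p p p o k
k p x x k k p x x k k p

Derivation:
Row 1: chart row 1, RS - tile across columns 1-12 and work as-is.
Row 2: chart row 2, WS - tiled (columns 1-12): p o k k k p o k k k p o; work from column 12 back to 1 with k<->p swapped.
Row 3: chart row 3, RS - tile across columns 1-12 and work as-is.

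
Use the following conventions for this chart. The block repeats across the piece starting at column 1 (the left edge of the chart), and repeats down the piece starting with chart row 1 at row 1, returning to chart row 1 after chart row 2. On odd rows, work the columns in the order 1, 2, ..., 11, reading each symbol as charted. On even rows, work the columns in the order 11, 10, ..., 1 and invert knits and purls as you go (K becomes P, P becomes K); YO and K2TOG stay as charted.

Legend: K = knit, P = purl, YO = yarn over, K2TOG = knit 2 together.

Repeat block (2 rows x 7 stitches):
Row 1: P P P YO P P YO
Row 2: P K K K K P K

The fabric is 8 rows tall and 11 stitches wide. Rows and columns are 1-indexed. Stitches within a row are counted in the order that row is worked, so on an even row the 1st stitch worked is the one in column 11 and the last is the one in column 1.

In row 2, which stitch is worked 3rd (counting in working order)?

Row 2: (2-1) mod 2 = 1, so use chart row 2. Even row -> WS.
Chart row 2 tiled across columns 1-11: P K K K K P K P K K K
Wrong side: read the tiled row from column 11 down to 1 and exchange K with P (leave YO, K2TOG).
Row 2 as worked: P P P K P K P P P P K
The 3rd stitch worked is P.

Stitch:
P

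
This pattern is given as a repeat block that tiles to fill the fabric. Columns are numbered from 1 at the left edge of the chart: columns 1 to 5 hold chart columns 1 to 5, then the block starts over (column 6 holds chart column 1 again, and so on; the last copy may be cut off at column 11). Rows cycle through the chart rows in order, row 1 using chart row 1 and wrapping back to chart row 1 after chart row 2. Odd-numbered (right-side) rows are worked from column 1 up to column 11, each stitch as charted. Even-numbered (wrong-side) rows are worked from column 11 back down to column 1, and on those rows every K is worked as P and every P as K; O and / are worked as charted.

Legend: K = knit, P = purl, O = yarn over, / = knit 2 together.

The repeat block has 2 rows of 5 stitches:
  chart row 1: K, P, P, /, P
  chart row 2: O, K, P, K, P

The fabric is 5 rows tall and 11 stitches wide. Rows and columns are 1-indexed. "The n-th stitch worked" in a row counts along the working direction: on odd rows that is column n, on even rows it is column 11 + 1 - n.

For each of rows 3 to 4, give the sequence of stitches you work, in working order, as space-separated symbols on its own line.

Row 3: chart row 1, RS - tile across columns 1-11 and work as-is.
Row 4: chart row 2, WS - tiled (columns 1-11): O K P K P O K P K P O; work from column 11 back to 1 with K<->P swapped.

Rows as worked:
K P P / P K P P / P K
O K P K P O K P K P O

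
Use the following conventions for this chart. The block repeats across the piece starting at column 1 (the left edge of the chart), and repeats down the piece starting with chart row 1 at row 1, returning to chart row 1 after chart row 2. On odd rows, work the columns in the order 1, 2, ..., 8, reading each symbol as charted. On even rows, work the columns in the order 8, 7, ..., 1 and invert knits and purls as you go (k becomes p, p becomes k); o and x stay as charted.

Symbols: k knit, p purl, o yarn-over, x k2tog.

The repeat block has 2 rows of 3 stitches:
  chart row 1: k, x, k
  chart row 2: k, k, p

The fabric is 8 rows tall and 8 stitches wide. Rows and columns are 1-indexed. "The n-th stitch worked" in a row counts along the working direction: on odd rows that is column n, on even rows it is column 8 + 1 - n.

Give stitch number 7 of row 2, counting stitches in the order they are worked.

For row 2: chart row = ((2-1) mod 2) + 1 = 2; this is a WS (even) row.
Chart row 2 tiled across columns 1-8: k k p k k p k k
Wrong side: read the tiled row from column 8 down to 1 and exchange k with p (leave o, x).
Row 2 as worked: p p k p p k p p
The 7th stitch worked is p.

== STITCH ==
p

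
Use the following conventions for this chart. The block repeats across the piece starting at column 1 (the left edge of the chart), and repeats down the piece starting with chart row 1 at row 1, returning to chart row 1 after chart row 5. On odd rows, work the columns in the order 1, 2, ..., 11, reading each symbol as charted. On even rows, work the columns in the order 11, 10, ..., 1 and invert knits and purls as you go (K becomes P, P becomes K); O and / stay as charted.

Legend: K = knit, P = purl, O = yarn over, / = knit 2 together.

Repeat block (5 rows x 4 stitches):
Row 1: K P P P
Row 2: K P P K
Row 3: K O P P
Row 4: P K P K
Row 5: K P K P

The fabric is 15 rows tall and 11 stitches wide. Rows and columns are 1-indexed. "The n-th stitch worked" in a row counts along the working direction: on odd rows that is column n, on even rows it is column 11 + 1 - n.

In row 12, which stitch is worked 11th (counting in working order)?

Result:
P

Derivation:
Row 12: (12-1) mod 5 = 1, so use chart row 2. Even row -> WS.
Chart row 2 tiled across columns 1-11: K P P K K P P K K P P
WS: work from column 11 back to column 1 (reverse the tiled row), swapping K<->P (O and / unchanged).
Row 12 as worked: K K P P K K P P K K P
Stitch 11 in working order -> P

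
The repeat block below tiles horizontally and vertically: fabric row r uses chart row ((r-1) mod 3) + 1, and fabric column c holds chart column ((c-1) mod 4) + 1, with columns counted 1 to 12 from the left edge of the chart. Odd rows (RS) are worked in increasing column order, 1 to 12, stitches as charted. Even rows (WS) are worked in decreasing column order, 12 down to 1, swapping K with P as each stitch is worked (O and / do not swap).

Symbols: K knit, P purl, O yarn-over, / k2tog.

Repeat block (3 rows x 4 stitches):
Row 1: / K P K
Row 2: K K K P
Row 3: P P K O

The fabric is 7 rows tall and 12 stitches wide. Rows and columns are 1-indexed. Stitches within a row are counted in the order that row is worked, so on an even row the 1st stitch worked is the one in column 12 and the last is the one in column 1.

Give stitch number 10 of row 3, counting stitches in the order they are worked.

Row 3 uses chart row ((3-1) mod 3)+1 = 3. Row 3 is odd, so RS.
Chart row 3 tiled across columns 1-12: P P K O P P K O P P K O
RS: work column 1 to column 12, symbols as charted — the tiled row is the row as worked.
Stitch 10 in working order -> P

== STITCH ==
P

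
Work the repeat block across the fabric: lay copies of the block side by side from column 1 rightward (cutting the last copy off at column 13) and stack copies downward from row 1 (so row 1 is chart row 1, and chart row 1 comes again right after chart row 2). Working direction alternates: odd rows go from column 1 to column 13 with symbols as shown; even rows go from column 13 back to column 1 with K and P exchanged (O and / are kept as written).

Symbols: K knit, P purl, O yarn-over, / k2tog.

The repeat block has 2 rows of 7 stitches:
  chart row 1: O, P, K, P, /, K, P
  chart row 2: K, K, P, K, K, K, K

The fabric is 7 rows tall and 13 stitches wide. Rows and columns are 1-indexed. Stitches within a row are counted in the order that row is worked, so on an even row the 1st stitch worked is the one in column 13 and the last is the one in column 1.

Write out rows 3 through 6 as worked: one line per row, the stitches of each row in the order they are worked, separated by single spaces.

Result:
O P K P / K P O P K P / K
P P P K P P P P P P K P P
O P K P / K P O P K P / K
P P P K P P P P P P K P P

Derivation:
Row 3: chart row 1, RS - tile across columns 1-13 and work as-is.
Row 4: chart row 2, WS - tiled (columns 1-13): K K P K K K K K K P K K K; work from column 13 back to 1 with K<->P swapped.
Row 5: chart row 1, RS - tile across columns 1-13 and work as-is.
Row 6: chart row 2, WS - tiled (columns 1-13): K K P K K K K K K P K K K; work from column 13 back to 1 with K<->P swapped.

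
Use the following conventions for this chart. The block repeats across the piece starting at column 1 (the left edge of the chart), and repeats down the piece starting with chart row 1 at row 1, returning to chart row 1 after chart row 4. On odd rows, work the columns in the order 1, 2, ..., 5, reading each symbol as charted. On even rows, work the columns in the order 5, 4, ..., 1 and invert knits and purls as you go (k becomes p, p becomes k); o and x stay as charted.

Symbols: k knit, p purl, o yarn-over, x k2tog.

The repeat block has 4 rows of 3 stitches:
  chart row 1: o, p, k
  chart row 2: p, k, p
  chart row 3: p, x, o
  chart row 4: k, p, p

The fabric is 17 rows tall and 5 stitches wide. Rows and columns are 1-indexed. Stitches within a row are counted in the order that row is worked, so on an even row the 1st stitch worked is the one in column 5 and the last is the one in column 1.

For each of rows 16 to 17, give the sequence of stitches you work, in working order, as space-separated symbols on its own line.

== ROWS AS WORKED ==
k p k k p
o p k o p

Derivation:
Row 16: chart row 4, WS - tiled (columns 1-5): k p p k p; work from column 5 back to 1 with k<->p swapped.
Row 17: chart row 1, RS - tile across columns 1-5 and work as-is.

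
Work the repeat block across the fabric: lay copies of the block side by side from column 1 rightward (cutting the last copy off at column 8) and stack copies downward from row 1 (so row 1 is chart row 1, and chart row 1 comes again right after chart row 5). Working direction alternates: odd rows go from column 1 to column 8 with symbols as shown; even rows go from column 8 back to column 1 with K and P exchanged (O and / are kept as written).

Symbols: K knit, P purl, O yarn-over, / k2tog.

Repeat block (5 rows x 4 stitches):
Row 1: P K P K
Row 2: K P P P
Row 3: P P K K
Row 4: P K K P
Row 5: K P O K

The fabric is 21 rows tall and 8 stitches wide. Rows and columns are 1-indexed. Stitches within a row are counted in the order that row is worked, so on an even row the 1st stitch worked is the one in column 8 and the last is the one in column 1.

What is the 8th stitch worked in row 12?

Row 12 uses chart row ((12-1) mod 5)+1 = 2. Row 12 is even, so WS.
Chart row 2 tiled across columns 1-8: K P P P K P P P
WS: work from column 8 back to column 1 (reverse the tiled row), swapping K<->P (O and / unchanged).
Row 12 as worked: K K K P K K K P
The 8th stitch worked is P.

Result:
P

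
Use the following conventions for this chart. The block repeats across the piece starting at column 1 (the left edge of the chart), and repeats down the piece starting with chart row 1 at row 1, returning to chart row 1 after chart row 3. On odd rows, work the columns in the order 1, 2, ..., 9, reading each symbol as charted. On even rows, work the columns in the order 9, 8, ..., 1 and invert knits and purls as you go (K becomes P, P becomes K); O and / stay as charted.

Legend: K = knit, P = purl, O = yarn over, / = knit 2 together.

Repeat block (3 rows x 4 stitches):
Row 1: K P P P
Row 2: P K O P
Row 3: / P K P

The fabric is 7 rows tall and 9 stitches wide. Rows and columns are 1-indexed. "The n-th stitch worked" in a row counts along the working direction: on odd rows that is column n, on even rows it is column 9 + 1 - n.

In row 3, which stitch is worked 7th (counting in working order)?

Row 3: (3-1) mod 3 = 2, so use chart row 3. Odd row -> RS.
Chart row 3 tiled across columns 1-9: / P K P / P K P /
Right side: take the tiled row as-is (worked left to right from column 1).
Counting 7 along the worked row gives K.

Result:
K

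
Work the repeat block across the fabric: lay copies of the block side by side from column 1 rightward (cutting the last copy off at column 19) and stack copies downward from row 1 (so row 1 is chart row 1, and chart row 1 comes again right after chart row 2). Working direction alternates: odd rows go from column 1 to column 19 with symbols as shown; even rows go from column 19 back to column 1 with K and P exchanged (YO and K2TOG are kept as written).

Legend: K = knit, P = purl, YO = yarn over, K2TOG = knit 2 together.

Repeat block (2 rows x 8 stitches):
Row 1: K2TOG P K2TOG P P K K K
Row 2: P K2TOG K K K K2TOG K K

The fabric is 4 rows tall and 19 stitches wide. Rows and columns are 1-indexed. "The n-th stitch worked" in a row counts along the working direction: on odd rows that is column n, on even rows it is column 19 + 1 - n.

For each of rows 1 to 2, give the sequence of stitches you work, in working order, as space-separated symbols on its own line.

Result:
K2TOG P K2TOG P P K K K K2TOG P K2TOG P P K K K K2TOG P K2TOG
P K2TOG K P P K2TOG P P P K2TOG K P P K2TOG P P P K2TOG K

Derivation:
Row 1: chart row 1, RS - tile across columns 1-19 and work as-is.
Row 2: chart row 2, WS - tiled (columns 1-19): P K2TOG K K K K2TOG K K P K2TOG K K K K2TOG K K P K2TOG K; work from column 19 back to 1 with K<->P swapped.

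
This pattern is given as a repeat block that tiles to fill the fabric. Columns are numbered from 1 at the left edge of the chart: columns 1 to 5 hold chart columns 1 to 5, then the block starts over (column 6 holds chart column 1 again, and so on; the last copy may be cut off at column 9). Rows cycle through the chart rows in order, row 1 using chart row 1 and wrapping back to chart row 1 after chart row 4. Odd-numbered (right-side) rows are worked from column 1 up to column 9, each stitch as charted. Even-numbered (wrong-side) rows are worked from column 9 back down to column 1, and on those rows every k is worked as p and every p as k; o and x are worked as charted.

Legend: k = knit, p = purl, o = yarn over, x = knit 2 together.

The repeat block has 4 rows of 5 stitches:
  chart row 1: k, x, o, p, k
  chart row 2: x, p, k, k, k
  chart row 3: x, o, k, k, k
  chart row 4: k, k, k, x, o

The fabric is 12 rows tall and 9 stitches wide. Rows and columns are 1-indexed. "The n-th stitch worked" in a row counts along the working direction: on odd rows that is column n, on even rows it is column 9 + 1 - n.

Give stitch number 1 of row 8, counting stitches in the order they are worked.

Row 8: (8-1) mod 4 = 3, so use chart row 4. Even row -> WS.
Chart row 4 tiled across columns 1-9: k k k x o k k k x
WS: work from column 9 back to column 1 (reverse the tiled row), swapping k<->p (o and x unchanged).
Row 8 as worked: x p p p o x p p p
Counting 1 along the worked row gives x.

Stitch:
x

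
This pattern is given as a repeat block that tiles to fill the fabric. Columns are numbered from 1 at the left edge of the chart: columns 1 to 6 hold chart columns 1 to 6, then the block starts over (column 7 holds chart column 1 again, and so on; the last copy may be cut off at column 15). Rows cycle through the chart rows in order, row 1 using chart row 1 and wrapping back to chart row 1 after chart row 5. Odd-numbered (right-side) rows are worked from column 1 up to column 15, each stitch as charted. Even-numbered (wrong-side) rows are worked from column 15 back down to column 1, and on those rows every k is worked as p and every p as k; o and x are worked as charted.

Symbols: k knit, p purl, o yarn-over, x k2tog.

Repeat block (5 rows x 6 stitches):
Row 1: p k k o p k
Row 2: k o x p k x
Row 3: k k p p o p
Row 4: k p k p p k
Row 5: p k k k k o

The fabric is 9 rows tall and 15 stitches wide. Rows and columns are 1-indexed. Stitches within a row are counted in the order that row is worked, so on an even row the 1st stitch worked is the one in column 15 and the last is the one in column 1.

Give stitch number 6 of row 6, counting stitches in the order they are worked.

Row 6 uses chart row ((6-1) mod 5)+1 = 1. Row 6 is even, so WS.
Chart row 1 tiled across columns 1-15: p k k o p k p k k o p k p k k
WS: work from column 15 back to column 1 (reverse the tiled row), swapping k<->p (o and x unchanged).
Row 6 as worked: p p k p k o p p k p k o p p k
The 6th stitch worked is o.

Stitch:
o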